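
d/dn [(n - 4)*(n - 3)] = 2*n - 7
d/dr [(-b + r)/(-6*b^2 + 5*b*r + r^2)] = -1/(36*b^2 + 12*b*r + r^2)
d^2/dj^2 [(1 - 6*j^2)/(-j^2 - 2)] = 26*(2 - 3*j^2)/(j^6 + 6*j^4 + 12*j^2 + 8)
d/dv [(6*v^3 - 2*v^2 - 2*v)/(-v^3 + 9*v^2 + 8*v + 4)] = 2*(26*v^4 + 46*v^3 + 37*v^2 - 8*v - 4)/(v^6 - 18*v^5 + 65*v^4 + 136*v^3 + 136*v^2 + 64*v + 16)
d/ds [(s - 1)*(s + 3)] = 2*s + 2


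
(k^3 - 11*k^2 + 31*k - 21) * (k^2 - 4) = k^5 - 11*k^4 + 27*k^3 + 23*k^2 - 124*k + 84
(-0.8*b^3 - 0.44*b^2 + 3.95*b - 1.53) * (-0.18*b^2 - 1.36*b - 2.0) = 0.144*b^5 + 1.1672*b^4 + 1.4874*b^3 - 4.2166*b^2 - 5.8192*b + 3.06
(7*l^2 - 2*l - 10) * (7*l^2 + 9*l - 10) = 49*l^4 + 49*l^3 - 158*l^2 - 70*l + 100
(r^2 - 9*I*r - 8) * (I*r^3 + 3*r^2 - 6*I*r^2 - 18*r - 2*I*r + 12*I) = I*r^5 + 12*r^4 - 6*I*r^4 - 72*r^3 - 37*I*r^3 - 42*r^2 + 222*I*r^2 + 252*r + 16*I*r - 96*I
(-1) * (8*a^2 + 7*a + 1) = -8*a^2 - 7*a - 1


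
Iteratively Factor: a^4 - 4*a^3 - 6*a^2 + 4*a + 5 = (a + 1)*(a^3 - 5*a^2 - a + 5) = (a - 1)*(a + 1)*(a^2 - 4*a - 5) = (a - 1)*(a + 1)^2*(a - 5)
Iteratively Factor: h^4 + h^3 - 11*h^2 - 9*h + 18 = (h - 1)*(h^3 + 2*h^2 - 9*h - 18) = (h - 1)*(h + 2)*(h^2 - 9) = (h - 1)*(h + 2)*(h + 3)*(h - 3)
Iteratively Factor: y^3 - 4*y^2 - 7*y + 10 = (y - 5)*(y^2 + y - 2) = (y - 5)*(y - 1)*(y + 2)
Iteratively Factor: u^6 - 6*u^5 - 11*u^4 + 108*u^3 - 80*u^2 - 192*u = (u + 1)*(u^5 - 7*u^4 - 4*u^3 + 112*u^2 - 192*u) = (u + 1)*(u + 4)*(u^4 - 11*u^3 + 40*u^2 - 48*u) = (u - 4)*(u + 1)*(u + 4)*(u^3 - 7*u^2 + 12*u) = (u - 4)*(u - 3)*(u + 1)*(u + 4)*(u^2 - 4*u) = u*(u - 4)*(u - 3)*(u + 1)*(u + 4)*(u - 4)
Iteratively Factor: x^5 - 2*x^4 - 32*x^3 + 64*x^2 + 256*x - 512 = (x - 4)*(x^4 + 2*x^3 - 24*x^2 - 32*x + 128) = (x - 4)*(x + 4)*(x^3 - 2*x^2 - 16*x + 32) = (x - 4)*(x + 4)^2*(x^2 - 6*x + 8) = (x - 4)^2*(x + 4)^2*(x - 2)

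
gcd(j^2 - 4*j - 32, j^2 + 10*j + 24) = j + 4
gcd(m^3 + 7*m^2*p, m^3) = m^2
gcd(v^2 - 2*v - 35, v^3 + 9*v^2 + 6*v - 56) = 1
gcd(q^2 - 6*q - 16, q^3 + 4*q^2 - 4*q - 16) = q + 2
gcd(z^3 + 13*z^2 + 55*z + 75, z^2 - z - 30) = z + 5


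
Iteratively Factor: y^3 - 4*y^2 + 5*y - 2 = (y - 1)*(y^2 - 3*y + 2) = (y - 2)*(y - 1)*(y - 1)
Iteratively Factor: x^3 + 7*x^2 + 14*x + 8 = (x + 1)*(x^2 + 6*x + 8) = (x + 1)*(x + 4)*(x + 2)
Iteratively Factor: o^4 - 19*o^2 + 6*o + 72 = (o + 4)*(o^3 - 4*o^2 - 3*o + 18) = (o - 3)*(o + 4)*(o^2 - o - 6) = (o - 3)*(o + 2)*(o + 4)*(o - 3)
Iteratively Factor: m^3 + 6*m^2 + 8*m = (m)*(m^2 + 6*m + 8) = m*(m + 4)*(m + 2)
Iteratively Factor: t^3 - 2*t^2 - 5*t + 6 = (t + 2)*(t^2 - 4*t + 3) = (t - 3)*(t + 2)*(t - 1)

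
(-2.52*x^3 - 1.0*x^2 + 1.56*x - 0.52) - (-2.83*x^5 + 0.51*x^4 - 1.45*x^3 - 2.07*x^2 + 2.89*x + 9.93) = 2.83*x^5 - 0.51*x^4 - 1.07*x^3 + 1.07*x^2 - 1.33*x - 10.45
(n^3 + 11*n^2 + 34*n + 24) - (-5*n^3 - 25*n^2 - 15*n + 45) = 6*n^3 + 36*n^2 + 49*n - 21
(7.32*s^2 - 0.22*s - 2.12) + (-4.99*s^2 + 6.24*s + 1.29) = 2.33*s^2 + 6.02*s - 0.83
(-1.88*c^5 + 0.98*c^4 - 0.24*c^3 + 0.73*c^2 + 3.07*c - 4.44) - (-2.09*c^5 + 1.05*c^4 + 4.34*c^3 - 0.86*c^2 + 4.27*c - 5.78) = 0.21*c^5 - 0.0700000000000001*c^4 - 4.58*c^3 + 1.59*c^2 - 1.2*c + 1.34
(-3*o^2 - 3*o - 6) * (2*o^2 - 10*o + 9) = -6*o^4 + 24*o^3 - 9*o^2 + 33*o - 54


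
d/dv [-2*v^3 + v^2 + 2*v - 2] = -6*v^2 + 2*v + 2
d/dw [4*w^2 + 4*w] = 8*w + 4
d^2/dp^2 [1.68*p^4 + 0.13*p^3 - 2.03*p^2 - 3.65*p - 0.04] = 20.16*p^2 + 0.78*p - 4.06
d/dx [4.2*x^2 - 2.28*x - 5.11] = 8.4*x - 2.28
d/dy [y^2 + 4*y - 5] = 2*y + 4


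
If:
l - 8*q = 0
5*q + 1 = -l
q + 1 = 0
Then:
No Solution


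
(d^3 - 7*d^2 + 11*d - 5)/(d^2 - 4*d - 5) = (d^2 - 2*d + 1)/(d + 1)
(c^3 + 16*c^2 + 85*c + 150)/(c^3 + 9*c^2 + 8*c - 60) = (c + 5)/(c - 2)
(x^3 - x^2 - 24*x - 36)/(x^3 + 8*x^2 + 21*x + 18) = (x - 6)/(x + 3)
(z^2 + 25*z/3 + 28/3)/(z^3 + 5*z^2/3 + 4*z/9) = 3*(z + 7)/(z*(3*z + 1))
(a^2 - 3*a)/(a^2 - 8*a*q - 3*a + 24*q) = a/(a - 8*q)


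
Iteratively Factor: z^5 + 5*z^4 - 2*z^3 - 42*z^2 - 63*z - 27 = (z + 3)*(z^4 + 2*z^3 - 8*z^2 - 18*z - 9) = (z + 3)^2*(z^3 - z^2 - 5*z - 3) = (z + 1)*(z + 3)^2*(z^2 - 2*z - 3) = (z - 3)*(z + 1)*(z + 3)^2*(z + 1)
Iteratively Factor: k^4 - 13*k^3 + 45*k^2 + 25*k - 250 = (k - 5)*(k^3 - 8*k^2 + 5*k + 50) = (k - 5)^2*(k^2 - 3*k - 10) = (k - 5)^2*(k + 2)*(k - 5)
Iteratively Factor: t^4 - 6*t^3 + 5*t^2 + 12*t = (t + 1)*(t^3 - 7*t^2 + 12*t) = t*(t + 1)*(t^2 - 7*t + 12) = t*(t - 4)*(t + 1)*(t - 3)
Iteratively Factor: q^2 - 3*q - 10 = (q + 2)*(q - 5)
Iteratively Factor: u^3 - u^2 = (u - 1)*(u^2) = u*(u - 1)*(u)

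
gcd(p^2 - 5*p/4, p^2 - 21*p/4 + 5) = p - 5/4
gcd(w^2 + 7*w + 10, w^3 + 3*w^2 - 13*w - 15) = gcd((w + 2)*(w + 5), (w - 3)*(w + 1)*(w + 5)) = w + 5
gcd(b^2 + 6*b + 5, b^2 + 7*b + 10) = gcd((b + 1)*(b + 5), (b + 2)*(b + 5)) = b + 5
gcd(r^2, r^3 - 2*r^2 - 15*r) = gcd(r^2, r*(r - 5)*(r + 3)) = r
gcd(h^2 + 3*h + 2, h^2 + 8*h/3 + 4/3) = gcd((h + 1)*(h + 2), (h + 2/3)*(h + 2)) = h + 2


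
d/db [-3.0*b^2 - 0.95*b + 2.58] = -6.0*b - 0.95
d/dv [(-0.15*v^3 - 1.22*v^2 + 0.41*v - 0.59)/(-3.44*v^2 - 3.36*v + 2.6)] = (0.516*v^4 + 1.008*v^3 + 4.3396*v^2 - 10.4032*v - 0.9164)/(11.8336*v^4 + 23.1168*v^3 - 6.5984*v^2 - 17.472*v + 6.76)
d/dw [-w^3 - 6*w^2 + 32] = 3*w*(-w - 4)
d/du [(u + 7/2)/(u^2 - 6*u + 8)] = (u^2 - 6*u - (u - 3)*(2*u + 7) + 8)/(u^2 - 6*u + 8)^2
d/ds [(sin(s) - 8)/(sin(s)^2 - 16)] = (16*sin(s) + cos(s)^2 - 17)*cos(s)/(sin(s)^2 - 16)^2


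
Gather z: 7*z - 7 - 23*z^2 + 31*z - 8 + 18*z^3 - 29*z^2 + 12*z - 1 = 18*z^3 - 52*z^2 + 50*z - 16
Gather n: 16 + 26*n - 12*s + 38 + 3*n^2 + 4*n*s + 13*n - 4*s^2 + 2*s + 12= 3*n^2 + n*(4*s + 39) - 4*s^2 - 10*s + 66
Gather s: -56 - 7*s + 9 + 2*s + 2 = -5*s - 45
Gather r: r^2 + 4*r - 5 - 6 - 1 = r^2 + 4*r - 12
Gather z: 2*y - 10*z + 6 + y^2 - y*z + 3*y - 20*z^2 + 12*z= y^2 + 5*y - 20*z^2 + z*(2 - y) + 6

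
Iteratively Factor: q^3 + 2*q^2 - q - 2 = (q - 1)*(q^2 + 3*q + 2) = (q - 1)*(q + 1)*(q + 2)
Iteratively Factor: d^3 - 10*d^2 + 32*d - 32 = (d - 2)*(d^2 - 8*d + 16) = (d - 4)*(d - 2)*(d - 4)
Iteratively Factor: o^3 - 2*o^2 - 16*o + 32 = (o - 2)*(o^2 - 16) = (o - 2)*(o + 4)*(o - 4)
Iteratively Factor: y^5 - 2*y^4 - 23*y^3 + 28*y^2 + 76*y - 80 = (y + 4)*(y^4 - 6*y^3 + y^2 + 24*y - 20) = (y - 1)*(y + 4)*(y^3 - 5*y^2 - 4*y + 20) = (y - 2)*(y - 1)*(y + 4)*(y^2 - 3*y - 10) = (y - 5)*(y - 2)*(y - 1)*(y + 4)*(y + 2)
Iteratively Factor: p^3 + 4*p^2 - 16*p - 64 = (p + 4)*(p^2 - 16) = (p - 4)*(p + 4)*(p + 4)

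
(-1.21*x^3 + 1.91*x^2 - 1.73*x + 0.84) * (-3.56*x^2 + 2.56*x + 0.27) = 4.3076*x^5 - 9.8972*x^4 + 10.7217*x^3 - 6.9035*x^2 + 1.6833*x + 0.2268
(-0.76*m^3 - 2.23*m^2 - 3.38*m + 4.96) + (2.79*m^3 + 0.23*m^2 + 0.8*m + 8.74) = 2.03*m^3 - 2.0*m^2 - 2.58*m + 13.7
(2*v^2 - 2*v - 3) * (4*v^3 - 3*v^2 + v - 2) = 8*v^5 - 14*v^4 - 4*v^3 + 3*v^2 + v + 6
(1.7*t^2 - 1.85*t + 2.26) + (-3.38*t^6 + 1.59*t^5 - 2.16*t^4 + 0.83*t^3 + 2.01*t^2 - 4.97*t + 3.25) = -3.38*t^6 + 1.59*t^5 - 2.16*t^4 + 0.83*t^3 + 3.71*t^2 - 6.82*t + 5.51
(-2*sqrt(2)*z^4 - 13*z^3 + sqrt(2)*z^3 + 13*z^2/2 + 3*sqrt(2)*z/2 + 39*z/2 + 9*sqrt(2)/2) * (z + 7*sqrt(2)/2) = -2*sqrt(2)*z^5 - 27*z^4 + sqrt(2)*z^4 - 91*sqrt(2)*z^3/2 + 27*z^3/2 + 39*z^2/2 + 97*sqrt(2)*z^2/4 + 21*z/2 + 291*sqrt(2)*z/4 + 63/2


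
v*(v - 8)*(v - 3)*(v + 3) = v^4 - 8*v^3 - 9*v^2 + 72*v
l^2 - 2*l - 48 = (l - 8)*(l + 6)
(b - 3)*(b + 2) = b^2 - b - 6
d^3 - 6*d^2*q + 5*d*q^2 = d*(d - 5*q)*(d - q)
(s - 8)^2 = s^2 - 16*s + 64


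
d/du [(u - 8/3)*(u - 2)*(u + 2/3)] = 3*u^2 - 8*u + 20/9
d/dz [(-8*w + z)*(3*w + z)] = -5*w + 2*z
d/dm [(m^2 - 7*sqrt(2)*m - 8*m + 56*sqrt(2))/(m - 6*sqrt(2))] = (m^2 - 12*sqrt(2)*m - 8*sqrt(2) + 84)/(m^2 - 12*sqrt(2)*m + 72)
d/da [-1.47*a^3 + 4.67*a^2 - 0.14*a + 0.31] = -4.41*a^2 + 9.34*a - 0.14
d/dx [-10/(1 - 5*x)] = -50/(5*x - 1)^2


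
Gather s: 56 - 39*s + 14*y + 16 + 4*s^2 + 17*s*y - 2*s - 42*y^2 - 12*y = 4*s^2 + s*(17*y - 41) - 42*y^2 + 2*y + 72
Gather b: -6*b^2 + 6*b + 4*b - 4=-6*b^2 + 10*b - 4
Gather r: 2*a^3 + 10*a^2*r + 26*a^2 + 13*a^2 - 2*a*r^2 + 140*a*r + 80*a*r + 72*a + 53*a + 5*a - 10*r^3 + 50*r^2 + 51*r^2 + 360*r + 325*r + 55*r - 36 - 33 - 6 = 2*a^3 + 39*a^2 + 130*a - 10*r^3 + r^2*(101 - 2*a) + r*(10*a^2 + 220*a + 740) - 75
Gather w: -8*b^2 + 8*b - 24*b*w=-8*b^2 - 24*b*w + 8*b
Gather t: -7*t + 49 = 49 - 7*t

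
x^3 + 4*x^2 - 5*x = x*(x - 1)*(x + 5)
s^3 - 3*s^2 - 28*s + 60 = (s - 6)*(s - 2)*(s + 5)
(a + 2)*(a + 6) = a^2 + 8*a + 12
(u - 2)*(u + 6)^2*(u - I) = u^4 + 10*u^3 - I*u^3 + 12*u^2 - 10*I*u^2 - 72*u - 12*I*u + 72*I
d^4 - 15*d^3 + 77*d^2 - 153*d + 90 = (d - 6)*(d - 5)*(d - 3)*(d - 1)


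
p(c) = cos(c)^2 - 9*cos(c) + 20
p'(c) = -2*sin(c)*cos(c) + 9*sin(c)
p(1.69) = 21.08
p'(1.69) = 9.17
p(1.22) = 17.03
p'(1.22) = 7.81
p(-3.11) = 29.99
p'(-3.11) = -0.35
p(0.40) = 12.56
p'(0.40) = 2.79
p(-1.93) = 23.29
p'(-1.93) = -9.08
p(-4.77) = 19.49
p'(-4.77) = 8.87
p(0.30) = 12.31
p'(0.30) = 2.10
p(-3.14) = 30.00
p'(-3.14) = -0.02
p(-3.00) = 29.89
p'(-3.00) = -1.55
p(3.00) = 29.89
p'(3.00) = 1.55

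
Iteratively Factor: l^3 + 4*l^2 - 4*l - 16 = (l + 4)*(l^2 - 4) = (l + 2)*(l + 4)*(l - 2)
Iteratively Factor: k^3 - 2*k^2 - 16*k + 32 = (k - 2)*(k^2 - 16) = (k - 2)*(k + 4)*(k - 4)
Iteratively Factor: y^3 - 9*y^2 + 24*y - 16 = (y - 1)*(y^2 - 8*y + 16) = (y - 4)*(y - 1)*(y - 4)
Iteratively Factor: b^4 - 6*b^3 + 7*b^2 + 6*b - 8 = (b - 4)*(b^3 - 2*b^2 - b + 2) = (b - 4)*(b - 2)*(b^2 - 1) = (b - 4)*(b - 2)*(b + 1)*(b - 1)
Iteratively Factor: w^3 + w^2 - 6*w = (w - 2)*(w^2 + 3*w) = w*(w - 2)*(w + 3)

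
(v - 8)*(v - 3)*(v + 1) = v^3 - 10*v^2 + 13*v + 24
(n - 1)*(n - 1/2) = n^2 - 3*n/2 + 1/2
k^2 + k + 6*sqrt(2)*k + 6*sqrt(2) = (k + 1)*(k + 6*sqrt(2))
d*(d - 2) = d^2 - 2*d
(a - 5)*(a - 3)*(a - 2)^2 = a^4 - 12*a^3 + 51*a^2 - 92*a + 60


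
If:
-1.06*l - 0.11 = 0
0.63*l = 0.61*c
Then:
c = -0.11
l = -0.10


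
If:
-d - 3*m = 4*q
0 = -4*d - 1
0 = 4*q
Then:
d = -1/4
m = 1/12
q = 0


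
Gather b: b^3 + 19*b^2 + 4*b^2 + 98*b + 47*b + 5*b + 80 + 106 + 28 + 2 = b^3 + 23*b^2 + 150*b + 216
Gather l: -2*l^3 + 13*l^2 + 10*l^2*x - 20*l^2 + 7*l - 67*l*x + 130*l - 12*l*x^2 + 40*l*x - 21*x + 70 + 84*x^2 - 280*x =-2*l^3 + l^2*(10*x - 7) + l*(-12*x^2 - 27*x + 137) + 84*x^2 - 301*x + 70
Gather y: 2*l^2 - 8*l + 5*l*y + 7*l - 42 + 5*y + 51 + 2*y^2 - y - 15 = 2*l^2 - l + 2*y^2 + y*(5*l + 4) - 6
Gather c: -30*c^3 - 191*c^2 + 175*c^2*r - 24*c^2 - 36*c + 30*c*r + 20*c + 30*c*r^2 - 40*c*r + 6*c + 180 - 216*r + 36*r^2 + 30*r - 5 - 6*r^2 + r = -30*c^3 + c^2*(175*r - 215) + c*(30*r^2 - 10*r - 10) + 30*r^2 - 185*r + 175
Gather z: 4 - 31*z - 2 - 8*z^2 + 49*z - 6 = -8*z^2 + 18*z - 4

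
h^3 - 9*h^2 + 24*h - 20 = (h - 5)*(h - 2)^2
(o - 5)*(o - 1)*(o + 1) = o^3 - 5*o^2 - o + 5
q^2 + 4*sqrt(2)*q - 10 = (q - sqrt(2))*(q + 5*sqrt(2))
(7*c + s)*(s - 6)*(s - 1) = 7*c*s^2 - 49*c*s + 42*c + s^3 - 7*s^2 + 6*s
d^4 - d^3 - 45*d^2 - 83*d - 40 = (d - 8)*(d + 1)^2*(d + 5)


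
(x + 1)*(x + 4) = x^2 + 5*x + 4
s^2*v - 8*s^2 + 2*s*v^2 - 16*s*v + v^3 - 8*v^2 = (s + v)^2*(v - 8)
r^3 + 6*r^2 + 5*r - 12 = (r - 1)*(r + 3)*(r + 4)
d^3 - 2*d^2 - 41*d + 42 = (d - 7)*(d - 1)*(d + 6)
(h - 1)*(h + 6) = h^2 + 5*h - 6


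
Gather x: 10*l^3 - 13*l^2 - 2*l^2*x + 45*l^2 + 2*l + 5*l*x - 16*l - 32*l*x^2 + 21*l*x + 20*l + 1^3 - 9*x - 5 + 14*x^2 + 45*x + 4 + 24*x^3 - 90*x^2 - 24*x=10*l^3 + 32*l^2 + 6*l + 24*x^3 + x^2*(-32*l - 76) + x*(-2*l^2 + 26*l + 12)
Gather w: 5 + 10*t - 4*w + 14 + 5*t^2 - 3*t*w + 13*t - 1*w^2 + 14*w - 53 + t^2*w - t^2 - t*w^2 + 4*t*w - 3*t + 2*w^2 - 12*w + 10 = 4*t^2 + 20*t + w^2*(1 - t) + w*(t^2 + t - 2) - 24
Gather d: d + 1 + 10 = d + 11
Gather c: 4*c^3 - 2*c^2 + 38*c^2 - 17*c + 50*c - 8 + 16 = 4*c^3 + 36*c^2 + 33*c + 8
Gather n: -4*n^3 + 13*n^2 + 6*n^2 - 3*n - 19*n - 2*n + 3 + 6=-4*n^3 + 19*n^2 - 24*n + 9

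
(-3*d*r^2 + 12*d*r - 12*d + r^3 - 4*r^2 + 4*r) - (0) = -3*d*r^2 + 12*d*r - 12*d + r^3 - 4*r^2 + 4*r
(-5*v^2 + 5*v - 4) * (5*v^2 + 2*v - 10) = -25*v^4 + 15*v^3 + 40*v^2 - 58*v + 40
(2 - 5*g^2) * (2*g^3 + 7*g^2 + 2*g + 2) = -10*g^5 - 35*g^4 - 6*g^3 + 4*g^2 + 4*g + 4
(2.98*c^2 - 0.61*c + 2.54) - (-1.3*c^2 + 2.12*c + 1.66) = 4.28*c^2 - 2.73*c + 0.88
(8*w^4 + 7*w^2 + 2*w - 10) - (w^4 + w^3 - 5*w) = 7*w^4 - w^3 + 7*w^2 + 7*w - 10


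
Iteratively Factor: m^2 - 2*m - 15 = (m - 5)*(m + 3)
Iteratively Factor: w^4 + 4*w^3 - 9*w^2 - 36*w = (w)*(w^3 + 4*w^2 - 9*w - 36) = w*(w + 3)*(w^2 + w - 12) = w*(w - 3)*(w + 3)*(w + 4)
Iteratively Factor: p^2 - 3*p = (p)*(p - 3)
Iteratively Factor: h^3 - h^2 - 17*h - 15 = (h + 1)*(h^2 - 2*h - 15) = (h - 5)*(h + 1)*(h + 3)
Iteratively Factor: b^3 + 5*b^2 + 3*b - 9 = (b - 1)*(b^2 + 6*b + 9) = (b - 1)*(b + 3)*(b + 3)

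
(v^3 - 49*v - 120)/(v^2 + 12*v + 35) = (v^2 - 5*v - 24)/(v + 7)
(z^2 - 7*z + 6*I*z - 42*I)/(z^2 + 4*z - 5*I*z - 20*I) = (z^2 + z*(-7 + 6*I) - 42*I)/(z^2 + z*(4 - 5*I) - 20*I)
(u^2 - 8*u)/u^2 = (u - 8)/u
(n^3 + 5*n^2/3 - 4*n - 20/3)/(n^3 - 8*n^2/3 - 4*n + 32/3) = (3*n + 5)/(3*n - 8)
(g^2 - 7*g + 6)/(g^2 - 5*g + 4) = (g - 6)/(g - 4)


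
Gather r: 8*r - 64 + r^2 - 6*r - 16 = r^2 + 2*r - 80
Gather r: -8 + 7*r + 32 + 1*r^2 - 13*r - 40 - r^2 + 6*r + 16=0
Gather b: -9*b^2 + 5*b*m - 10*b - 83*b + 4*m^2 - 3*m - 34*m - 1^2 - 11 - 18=-9*b^2 + b*(5*m - 93) + 4*m^2 - 37*m - 30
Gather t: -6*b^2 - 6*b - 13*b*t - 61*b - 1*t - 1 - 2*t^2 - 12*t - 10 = -6*b^2 - 67*b - 2*t^2 + t*(-13*b - 13) - 11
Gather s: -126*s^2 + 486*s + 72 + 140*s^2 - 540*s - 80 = 14*s^2 - 54*s - 8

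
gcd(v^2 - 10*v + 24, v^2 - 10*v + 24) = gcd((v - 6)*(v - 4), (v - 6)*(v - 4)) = v^2 - 10*v + 24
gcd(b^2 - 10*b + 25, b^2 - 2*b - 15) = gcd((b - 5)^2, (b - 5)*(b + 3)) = b - 5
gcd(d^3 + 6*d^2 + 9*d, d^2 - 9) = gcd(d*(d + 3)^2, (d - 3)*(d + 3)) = d + 3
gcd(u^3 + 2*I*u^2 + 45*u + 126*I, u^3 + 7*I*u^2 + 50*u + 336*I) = u^2 - I*u + 42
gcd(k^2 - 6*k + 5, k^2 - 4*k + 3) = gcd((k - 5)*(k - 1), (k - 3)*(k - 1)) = k - 1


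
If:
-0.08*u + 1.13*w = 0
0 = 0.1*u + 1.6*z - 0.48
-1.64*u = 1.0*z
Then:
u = -0.19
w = -0.01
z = 0.31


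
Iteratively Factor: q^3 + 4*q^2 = (q + 4)*(q^2) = q*(q + 4)*(q)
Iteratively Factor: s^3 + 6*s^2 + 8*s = (s + 2)*(s^2 + 4*s) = (s + 2)*(s + 4)*(s)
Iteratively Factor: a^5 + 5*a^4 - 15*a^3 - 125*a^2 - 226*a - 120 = (a + 2)*(a^4 + 3*a^3 - 21*a^2 - 83*a - 60) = (a + 2)*(a + 3)*(a^3 - 21*a - 20) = (a + 2)*(a + 3)*(a + 4)*(a^2 - 4*a - 5) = (a - 5)*(a + 2)*(a + 3)*(a + 4)*(a + 1)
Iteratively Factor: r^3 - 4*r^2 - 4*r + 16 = (r + 2)*(r^2 - 6*r + 8) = (r - 4)*(r + 2)*(r - 2)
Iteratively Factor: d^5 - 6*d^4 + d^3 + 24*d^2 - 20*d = (d + 2)*(d^4 - 8*d^3 + 17*d^2 - 10*d) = d*(d + 2)*(d^3 - 8*d^2 + 17*d - 10) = d*(d - 2)*(d + 2)*(d^2 - 6*d + 5) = d*(d - 5)*(d - 2)*(d + 2)*(d - 1)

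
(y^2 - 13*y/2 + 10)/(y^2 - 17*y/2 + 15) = (y - 4)/(y - 6)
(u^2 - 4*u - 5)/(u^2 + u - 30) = (u + 1)/(u + 6)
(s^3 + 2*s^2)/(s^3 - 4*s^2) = (s + 2)/(s - 4)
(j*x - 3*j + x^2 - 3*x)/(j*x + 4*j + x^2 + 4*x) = (x - 3)/(x + 4)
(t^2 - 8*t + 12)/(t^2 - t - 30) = (t - 2)/(t + 5)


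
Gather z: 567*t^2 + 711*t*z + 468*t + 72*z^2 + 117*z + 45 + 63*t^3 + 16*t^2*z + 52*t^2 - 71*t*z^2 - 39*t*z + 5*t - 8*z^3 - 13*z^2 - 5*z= 63*t^3 + 619*t^2 + 473*t - 8*z^3 + z^2*(59 - 71*t) + z*(16*t^2 + 672*t + 112) + 45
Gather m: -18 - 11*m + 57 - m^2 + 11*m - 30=9 - m^2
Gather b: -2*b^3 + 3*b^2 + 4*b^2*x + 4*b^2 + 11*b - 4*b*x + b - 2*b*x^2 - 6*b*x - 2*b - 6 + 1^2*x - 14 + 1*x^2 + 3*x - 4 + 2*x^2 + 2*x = -2*b^3 + b^2*(4*x + 7) + b*(-2*x^2 - 10*x + 10) + 3*x^2 + 6*x - 24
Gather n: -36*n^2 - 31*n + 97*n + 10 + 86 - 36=-36*n^2 + 66*n + 60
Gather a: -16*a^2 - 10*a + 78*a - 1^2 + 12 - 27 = -16*a^2 + 68*a - 16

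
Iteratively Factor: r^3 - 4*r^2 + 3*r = (r)*(r^2 - 4*r + 3) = r*(r - 1)*(r - 3)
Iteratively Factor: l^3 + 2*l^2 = (l)*(l^2 + 2*l) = l*(l + 2)*(l)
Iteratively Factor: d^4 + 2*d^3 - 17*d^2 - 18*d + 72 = (d - 2)*(d^3 + 4*d^2 - 9*d - 36) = (d - 3)*(d - 2)*(d^2 + 7*d + 12) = (d - 3)*(d - 2)*(d + 3)*(d + 4)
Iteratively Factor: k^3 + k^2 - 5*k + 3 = (k + 3)*(k^2 - 2*k + 1) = (k - 1)*(k + 3)*(k - 1)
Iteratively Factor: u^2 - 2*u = (u)*(u - 2)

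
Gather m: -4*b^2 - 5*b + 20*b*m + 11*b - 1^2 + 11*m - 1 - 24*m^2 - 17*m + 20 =-4*b^2 + 6*b - 24*m^2 + m*(20*b - 6) + 18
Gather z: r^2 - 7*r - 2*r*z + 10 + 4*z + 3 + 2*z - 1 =r^2 - 7*r + z*(6 - 2*r) + 12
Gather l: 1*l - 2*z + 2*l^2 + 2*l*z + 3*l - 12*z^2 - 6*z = 2*l^2 + l*(2*z + 4) - 12*z^2 - 8*z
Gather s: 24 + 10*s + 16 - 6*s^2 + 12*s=-6*s^2 + 22*s + 40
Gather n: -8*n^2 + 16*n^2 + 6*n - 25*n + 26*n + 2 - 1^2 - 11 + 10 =8*n^2 + 7*n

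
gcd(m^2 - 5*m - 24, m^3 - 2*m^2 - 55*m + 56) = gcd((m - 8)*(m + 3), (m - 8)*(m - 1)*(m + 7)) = m - 8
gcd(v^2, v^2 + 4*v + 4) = 1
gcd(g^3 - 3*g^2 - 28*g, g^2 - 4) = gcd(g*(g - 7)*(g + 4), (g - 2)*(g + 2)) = 1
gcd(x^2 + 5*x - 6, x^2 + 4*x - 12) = x + 6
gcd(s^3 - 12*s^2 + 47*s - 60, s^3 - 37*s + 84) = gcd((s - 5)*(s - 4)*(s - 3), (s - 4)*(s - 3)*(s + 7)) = s^2 - 7*s + 12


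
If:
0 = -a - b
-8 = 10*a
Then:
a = -4/5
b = 4/5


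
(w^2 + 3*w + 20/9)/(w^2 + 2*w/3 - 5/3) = (w + 4/3)/(w - 1)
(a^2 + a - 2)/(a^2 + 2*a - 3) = (a + 2)/(a + 3)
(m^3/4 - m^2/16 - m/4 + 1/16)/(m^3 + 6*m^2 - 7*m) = (4*m^2 + 3*m - 1)/(16*m*(m + 7))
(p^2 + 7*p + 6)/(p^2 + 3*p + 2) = (p + 6)/(p + 2)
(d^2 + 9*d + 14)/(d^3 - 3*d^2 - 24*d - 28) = (d + 7)/(d^2 - 5*d - 14)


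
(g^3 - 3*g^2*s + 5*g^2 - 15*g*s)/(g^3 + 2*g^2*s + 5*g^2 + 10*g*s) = (g - 3*s)/(g + 2*s)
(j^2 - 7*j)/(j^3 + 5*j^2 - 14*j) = (j - 7)/(j^2 + 5*j - 14)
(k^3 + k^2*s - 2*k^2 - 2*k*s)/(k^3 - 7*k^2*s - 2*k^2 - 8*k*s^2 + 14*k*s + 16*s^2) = k/(k - 8*s)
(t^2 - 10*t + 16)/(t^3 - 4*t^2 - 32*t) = (t - 2)/(t*(t + 4))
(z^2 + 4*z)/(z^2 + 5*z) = (z + 4)/(z + 5)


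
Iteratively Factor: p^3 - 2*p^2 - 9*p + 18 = (p - 2)*(p^2 - 9) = (p - 2)*(p + 3)*(p - 3)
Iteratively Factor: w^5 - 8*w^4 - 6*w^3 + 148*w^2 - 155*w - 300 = (w - 5)*(w^4 - 3*w^3 - 21*w^2 + 43*w + 60) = (w - 5)*(w + 4)*(w^3 - 7*w^2 + 7*w + 15) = (w - 5)^2*(w + 4)*(w^2 - 2*w - 3) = (w - 5)^2*(w - 3)*(w + 4)*(w + 1)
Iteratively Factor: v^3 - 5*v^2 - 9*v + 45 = (v + 3)*(v^2 - 8*v + 15) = (v - 5)*(v + 3)*(v - 3)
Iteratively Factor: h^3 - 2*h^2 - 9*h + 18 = (h - 2)*(h^2 - 9) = (h - 2)*(h + 3)*(h - 3)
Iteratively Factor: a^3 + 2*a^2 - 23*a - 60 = (a + 4)*(a^2 - 2*a - 15) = (a + 3)*(a + 4)*(a - 5)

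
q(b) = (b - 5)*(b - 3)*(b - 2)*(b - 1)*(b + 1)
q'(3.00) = -16.00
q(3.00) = 0.00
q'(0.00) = -31.00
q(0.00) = 30.00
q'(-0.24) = -15.65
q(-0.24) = 35.84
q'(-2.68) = 1750.50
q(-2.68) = -1262.15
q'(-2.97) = 2318.65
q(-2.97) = -1849.46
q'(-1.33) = 291.15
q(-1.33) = -70.18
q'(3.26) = -26.03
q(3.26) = -5.49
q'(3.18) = -23.08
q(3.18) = -3.52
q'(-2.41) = 1316.70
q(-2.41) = -850.02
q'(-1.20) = 226.09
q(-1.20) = -36.66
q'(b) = (b - 5)*(b - 3)*(b - 2)*(b - 1) + (b - 5)*(b - 3)*(b - 2)*(b + 1) + (b - 5)*(b - 3)*(b - 1)*(b + 1) + (b - 5)*(b - 2)*(b - 1)*(b + 1) + (b - 3)*(b - 2)*(b - 1)*(b + 1) = 5*b^4 - 40*b^3 + 90*b^2 - 40*b - 31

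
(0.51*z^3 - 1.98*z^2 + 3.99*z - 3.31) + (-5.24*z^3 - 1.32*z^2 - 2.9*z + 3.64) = -4.73*z^3 - 3.3*z^2 + 1.09*z + 0.33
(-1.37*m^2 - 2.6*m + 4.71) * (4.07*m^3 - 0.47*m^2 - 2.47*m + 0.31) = -5.5759*m^5 - 9.9381*m^4 + 23.7756*m^3 + 3.7836*m^2 - 12.4397*m + 1.4601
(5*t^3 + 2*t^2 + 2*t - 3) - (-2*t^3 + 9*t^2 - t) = 7*t^3 - 7*t^2 + 3*t - 3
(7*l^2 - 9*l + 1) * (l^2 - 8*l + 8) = 7*l^4 - 65*l^3 + 129*l^2 - 80*l + 8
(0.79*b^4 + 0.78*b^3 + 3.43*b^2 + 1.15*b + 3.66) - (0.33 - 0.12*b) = 0.79*b^4 + 0.78*b^3 + 3.43*b^2 + 1.27*b + 3.33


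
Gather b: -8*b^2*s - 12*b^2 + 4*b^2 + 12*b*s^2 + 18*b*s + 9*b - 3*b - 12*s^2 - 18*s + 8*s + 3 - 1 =b^2*(-8*s - 8) + b*(12*s^2 + 18*s + 6) - 12*s^2 - 10*s + 2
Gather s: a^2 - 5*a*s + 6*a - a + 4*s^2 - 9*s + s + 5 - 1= a^2 + 5*a + 4*s^2 + s*(-5*a - 8) + 4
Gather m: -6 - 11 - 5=-22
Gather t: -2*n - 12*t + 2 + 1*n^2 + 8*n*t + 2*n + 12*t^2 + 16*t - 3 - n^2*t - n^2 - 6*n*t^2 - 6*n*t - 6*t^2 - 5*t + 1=t^2*(6 - 6*n) + t*(-n^2 + 2*n - 1)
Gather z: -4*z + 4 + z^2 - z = z^2 - 5*z + 4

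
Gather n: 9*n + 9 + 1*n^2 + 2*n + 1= n^2 + 11*n + 10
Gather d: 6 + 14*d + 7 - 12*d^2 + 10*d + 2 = -12*d^2 + 24*d + 15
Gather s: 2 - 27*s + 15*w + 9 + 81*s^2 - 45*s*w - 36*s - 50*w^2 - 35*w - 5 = 81*s^2 + s*(-45*w - 63) - 50*w^2 - 20*w + 6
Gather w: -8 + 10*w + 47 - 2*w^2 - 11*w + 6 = -2*w^2 - w + 45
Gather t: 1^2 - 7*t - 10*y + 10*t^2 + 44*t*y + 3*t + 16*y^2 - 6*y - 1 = 10*t^2 + t*(44*y - 4) + 16*y^2 - 16*y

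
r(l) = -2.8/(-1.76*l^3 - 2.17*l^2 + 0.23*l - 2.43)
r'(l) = -2.8*(5.28*l^2 + 4.34*l - 0.23)/(-1.76*l^3 - 2.17*l^2 + 0.23*l - 2.43)^2 = (-14.784*l^2 - 12.152*l + 0.644)/(1.76*l^3 + 2.17*l^2 - 0.23*l + 2.43)^2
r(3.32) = 0.03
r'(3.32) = -0.03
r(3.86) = 0.02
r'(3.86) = -0.01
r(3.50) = 0.03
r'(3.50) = -0.02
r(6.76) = 0.00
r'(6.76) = -0.00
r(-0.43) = 1.00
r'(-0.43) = 0.40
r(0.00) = 1.15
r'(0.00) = 0.11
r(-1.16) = 0.98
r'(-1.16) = -0.63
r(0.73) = 0.68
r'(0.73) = -0.96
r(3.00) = 0.04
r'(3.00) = -0.04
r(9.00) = 0.00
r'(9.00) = -0.00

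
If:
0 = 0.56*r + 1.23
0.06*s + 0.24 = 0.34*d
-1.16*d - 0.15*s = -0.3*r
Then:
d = -0.03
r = -2.20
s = -4.17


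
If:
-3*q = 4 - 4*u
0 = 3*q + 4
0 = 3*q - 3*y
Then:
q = -4/3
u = 0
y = -4/3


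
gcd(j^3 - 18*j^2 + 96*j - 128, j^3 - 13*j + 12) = 1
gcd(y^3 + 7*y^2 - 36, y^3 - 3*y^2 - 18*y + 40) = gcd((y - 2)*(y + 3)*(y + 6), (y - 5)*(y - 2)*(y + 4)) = y - 2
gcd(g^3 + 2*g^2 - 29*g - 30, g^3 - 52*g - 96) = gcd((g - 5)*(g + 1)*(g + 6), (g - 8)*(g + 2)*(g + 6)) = g + 6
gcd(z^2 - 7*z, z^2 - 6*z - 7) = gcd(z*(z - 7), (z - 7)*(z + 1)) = z - 7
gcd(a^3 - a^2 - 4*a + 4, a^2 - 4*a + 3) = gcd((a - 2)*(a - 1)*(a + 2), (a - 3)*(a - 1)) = a - 1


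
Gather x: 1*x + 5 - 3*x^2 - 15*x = -3*x^2 - 14*x + 5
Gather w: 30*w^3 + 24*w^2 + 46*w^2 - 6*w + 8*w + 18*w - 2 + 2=30*w^3 + 70*w^2 + 20*w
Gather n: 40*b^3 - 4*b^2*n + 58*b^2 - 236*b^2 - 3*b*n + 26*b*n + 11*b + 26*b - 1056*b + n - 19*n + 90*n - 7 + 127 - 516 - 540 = 40*b^3 - 178*b^2 - 1019*b + n*(-4*b^2 + 23*b + 72) - 936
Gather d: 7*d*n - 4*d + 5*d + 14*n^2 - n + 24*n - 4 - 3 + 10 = d*(7*n + 1) + 14*n^2 + 23*n + 3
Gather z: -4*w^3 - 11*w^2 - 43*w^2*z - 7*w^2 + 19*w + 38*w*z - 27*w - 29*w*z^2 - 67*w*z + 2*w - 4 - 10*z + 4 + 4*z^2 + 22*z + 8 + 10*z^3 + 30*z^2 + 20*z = -4*w^3 - 18*w^2 - 6*w + 10*z^3 + z^2*(34 - 29*w) + z*(-43*w^2 - 29*w + 32) + 8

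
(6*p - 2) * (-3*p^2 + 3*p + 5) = -18*p^3 + 24*p^2 + 24*p - 10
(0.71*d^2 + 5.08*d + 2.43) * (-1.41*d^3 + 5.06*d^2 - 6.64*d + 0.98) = -1.0011*d^5 - 3.5702*d^4 + 17.5641*d^3 - 20.7396*d^2 - 11.1568*d + 2.3814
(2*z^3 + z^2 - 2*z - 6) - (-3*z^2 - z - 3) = 2*z^3 + 4*z^2 - z - 3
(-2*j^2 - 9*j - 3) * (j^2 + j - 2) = -2*j^4 - 11*j^3 - 8*j^2 + 15*j + 6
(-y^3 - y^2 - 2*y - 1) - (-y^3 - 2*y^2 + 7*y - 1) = y^2 - 9*y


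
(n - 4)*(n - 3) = n^2 - 7*n + 12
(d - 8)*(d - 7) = d^2 - 15*d + 56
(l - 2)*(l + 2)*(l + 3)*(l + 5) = l^4 + 8*l^3 + 11*l^2 - 32*l - 60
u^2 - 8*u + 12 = (u - 6)*(u - 2)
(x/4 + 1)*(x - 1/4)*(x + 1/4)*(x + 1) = x^4/4 + 5*x^3/4 + 63*x^2/64 - 5*x/64 - 1/16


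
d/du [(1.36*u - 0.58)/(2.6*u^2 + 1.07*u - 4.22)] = (-3.536*u^2 + 3.016*u - 5.1186)/(6.76*u^4 + 5.564*u^3 - 20.7991*u^2 - 9.0308*u + 17.8084)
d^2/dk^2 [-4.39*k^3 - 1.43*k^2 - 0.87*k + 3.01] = -26.34*k - 2.86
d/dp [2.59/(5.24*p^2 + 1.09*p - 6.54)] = (-27.1432*p - 2.8231)/(5.24*p^2 + 1.09*p - 6.54)^2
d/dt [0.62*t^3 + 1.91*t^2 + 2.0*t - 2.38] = 1.86*t^2 + 3.82*t + 2.0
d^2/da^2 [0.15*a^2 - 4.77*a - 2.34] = 0.300000000000000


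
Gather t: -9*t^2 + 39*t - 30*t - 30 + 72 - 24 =-9*t^2 + 9*t + 18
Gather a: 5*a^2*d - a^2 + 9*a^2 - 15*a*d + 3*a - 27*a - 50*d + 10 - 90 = a^2*(5*d + 8) + a*(-15*d - 24) - 50*d - 80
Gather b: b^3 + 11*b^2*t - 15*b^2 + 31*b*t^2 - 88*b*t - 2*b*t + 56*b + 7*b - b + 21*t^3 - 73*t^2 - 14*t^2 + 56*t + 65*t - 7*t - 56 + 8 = b^3 + b^2*(11*t - 15) + b*(31*t^2 - 90*t + 62) + 21*t^3 - 87*t^2 + 114*t - 48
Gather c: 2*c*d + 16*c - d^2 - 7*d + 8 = c*(2*d + 16) - d^2 - 7*d + 8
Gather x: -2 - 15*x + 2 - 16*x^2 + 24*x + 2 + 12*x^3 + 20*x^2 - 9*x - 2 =12*x^3 + 4*x^2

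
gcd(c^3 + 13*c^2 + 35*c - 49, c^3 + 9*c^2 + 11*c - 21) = c^2 + 6*c - 7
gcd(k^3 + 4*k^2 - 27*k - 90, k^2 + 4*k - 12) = k + 6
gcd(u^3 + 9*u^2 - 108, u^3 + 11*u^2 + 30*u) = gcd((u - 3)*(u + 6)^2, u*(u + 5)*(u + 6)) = u + 6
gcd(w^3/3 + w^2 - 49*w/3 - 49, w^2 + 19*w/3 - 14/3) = w + 7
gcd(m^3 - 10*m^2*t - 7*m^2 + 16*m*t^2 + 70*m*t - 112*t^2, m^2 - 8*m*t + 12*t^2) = -m + 2*t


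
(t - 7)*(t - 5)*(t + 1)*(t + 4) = t^4 - 7*t^3 - 21*t^2 + 127*t + 140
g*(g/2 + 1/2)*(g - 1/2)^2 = g^4/2 - 3*g^2/8 + g/8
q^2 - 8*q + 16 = (q - 4)^2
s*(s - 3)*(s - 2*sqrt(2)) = s^3 - 3*s^2 - 2*sqrt(2)*s^2 + 6*sqrt(2)*s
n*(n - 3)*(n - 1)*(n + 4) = n^4 - 13*n^2 + 12*n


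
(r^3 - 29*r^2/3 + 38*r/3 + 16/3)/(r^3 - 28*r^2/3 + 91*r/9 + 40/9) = 3*(r - 2)/(3*r - 5)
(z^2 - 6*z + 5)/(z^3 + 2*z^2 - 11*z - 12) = (z^2 - 6*z + 5)/(z^3 + 2*z^2 - 11*z - 12)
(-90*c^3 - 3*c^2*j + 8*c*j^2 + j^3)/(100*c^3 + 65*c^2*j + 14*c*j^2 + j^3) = (-18*c^2 + 3*c*j + j^2)/(20*c^2 + 9*c*j + j^2)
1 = 1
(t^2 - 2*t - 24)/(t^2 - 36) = (t + 4)/(t + 6)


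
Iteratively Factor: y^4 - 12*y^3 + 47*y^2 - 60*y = (y - 3)*(y^3 - 9*y^2 + 20*y) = (y - 5)*(y - 3)*(y^2 - 4*y) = y*(y - 5)*(y - 3)*(y - 4)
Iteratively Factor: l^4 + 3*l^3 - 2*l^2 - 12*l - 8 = (l + 1)*(l^3 + 2*l^2 - 4*l - 8) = (l + 1)*(l + 2)*(l^2 - 4) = (l + 1)*(l + 2)^2*(l - 2)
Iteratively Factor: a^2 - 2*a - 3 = (a + 1)*(a - 3)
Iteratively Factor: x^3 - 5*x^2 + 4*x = (x - 4)*(x^2 - x) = x*(x - 4)*(x - 1)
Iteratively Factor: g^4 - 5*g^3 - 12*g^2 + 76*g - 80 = (g + 4)*(g^3 - 9*g^2 + 24*g - 20) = (g - 2)*(g + 4)*(g^2 - 7*g + 10) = (g - 5)*(g - 2)*(g + 4)*(g - 2)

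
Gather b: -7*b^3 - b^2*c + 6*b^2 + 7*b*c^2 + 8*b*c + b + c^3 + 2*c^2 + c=-7*b^3 + b^2*(6 - c) + b*(7*c^2 + 8*c + 1) + c^3 + 2*c^2 + c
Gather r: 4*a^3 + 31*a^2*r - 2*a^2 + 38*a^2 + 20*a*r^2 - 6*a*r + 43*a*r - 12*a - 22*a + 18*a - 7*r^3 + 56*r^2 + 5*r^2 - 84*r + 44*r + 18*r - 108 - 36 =4*a^3 + 36*a^2 - 16*a - 7*r^3 + r^2*(20*a + 61) + r*(31*a^2 + 37*a - 22) - 144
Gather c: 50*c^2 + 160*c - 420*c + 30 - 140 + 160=50*c^2 - 260*c + 50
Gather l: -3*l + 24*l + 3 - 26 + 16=21*l - 7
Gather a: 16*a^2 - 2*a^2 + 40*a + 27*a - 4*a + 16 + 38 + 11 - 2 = 14*a^2 + 63*a + 63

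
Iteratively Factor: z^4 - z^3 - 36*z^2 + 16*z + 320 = (z + 4)*(z^3 - 5*z^2 - 16*z + 80) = (z - 5)*(z + 4)*(z^2 - 16) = (z - 5)*(z + 4)^2*(z - 4)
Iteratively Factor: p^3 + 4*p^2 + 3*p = (p + 3)*(p^2 + p) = p*(p + 3)*(p + 1)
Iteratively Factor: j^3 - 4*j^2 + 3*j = (j)*(j^2 - 4*j + 3) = j*(j - 3)*(j - 1)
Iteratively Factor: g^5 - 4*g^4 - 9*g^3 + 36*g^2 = (g - 4)*(g^4 - 9*g^2) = g*(g - 4)*(g^3 - 9*g) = g^2*(g - 4)*(g^2 - 9) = g^2*(g - 4)*(g + 3)*(g - 3)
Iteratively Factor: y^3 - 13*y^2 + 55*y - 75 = (y - 3)*(y^2 - 10*y + 25) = (y - 5)*(y - 3)*(y - 5)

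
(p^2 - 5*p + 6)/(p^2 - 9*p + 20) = (p^2 - 5*p + 6)/(p^2 - 9*p + 20)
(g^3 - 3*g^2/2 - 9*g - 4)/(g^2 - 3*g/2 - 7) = (2*g^2 - 7*g - 4)/(2*g - 7)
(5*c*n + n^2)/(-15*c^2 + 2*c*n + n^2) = -n/(3*c - n)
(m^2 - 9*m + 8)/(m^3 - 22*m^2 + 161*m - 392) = (m - 1)/(m^2 - 14*m + 49)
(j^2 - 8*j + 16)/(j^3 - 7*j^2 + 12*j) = (j - 4)/(j*(j - 3))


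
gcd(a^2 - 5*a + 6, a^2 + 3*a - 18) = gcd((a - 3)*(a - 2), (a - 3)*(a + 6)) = a - 3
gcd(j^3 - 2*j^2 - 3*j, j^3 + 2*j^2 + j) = j^2 + j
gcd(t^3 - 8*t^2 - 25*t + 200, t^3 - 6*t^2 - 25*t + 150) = t^2 - 25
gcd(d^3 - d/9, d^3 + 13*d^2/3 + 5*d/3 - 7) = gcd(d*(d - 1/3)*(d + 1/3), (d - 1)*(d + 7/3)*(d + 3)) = 1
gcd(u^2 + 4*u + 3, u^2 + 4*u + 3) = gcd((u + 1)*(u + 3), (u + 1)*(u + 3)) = u^2 + 4*u + 3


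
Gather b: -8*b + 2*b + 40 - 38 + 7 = 9 - 6*b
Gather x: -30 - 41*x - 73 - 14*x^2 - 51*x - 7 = -14*x^2 - 92*x - 110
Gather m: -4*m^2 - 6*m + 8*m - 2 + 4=-4*m^2 + 2*m + 2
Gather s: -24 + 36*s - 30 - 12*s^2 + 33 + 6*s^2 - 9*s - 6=-6*s^2 + 27*s - 27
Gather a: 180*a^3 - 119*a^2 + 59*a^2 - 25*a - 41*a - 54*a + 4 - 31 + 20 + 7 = 180*a^3 - 60*a^2 - 120*a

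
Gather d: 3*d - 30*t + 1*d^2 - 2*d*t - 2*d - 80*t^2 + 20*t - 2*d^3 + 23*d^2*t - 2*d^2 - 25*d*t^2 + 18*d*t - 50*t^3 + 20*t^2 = -2*d^3 + d^2*(23*t - 1) + d*(-25*t^2 + 16*t + 1) - 50*t^3 - 60*t^2 - 10*t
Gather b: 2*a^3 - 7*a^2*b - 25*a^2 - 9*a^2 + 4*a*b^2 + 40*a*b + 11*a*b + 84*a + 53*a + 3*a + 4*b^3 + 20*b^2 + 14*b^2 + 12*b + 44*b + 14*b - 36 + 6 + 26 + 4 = 2*a^3 - 34*a^2 + 140*a + 4*b^3 + b^2*(4*a + 34) + b*(-7*a^2 + 51*a + 70)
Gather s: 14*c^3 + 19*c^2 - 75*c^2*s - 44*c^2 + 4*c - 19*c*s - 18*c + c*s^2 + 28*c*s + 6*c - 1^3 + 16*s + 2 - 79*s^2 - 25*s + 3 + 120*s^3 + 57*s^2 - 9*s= 14*c^3 - 25*c^2 - 8*c + 120*s^3 + s^2*(c - 22) + s*(-75*c^2 + 9*c - 18) + 4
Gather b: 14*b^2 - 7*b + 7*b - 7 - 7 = 14*b^2 - 14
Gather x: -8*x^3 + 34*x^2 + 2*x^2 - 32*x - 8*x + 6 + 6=-8*x^3 + 36*x^2 - 40*x + 12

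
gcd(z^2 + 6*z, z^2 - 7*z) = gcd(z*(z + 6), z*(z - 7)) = z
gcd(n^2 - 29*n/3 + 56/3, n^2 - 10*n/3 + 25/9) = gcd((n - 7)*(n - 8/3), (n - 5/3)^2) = 1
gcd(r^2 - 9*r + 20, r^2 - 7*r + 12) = r - 4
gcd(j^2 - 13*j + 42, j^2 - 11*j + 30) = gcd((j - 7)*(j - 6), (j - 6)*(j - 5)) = j - 6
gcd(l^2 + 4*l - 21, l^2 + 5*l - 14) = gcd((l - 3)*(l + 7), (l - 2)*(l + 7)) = l + 7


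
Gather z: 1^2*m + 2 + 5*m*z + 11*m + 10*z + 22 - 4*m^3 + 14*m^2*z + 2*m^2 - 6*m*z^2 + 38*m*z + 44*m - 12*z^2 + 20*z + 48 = -4*m^3 + 2*m^2 + 56*m + z^2*(-6*m - 12) + z*(14*m^2 + 43*m + 30) + 72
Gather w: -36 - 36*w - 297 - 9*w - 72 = -45*w - 405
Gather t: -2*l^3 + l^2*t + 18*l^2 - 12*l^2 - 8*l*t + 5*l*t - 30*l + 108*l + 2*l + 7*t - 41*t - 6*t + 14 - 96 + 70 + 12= -2*l^3 + 6*l^2 + 80*l + t*(l^2 - 3*l - 40)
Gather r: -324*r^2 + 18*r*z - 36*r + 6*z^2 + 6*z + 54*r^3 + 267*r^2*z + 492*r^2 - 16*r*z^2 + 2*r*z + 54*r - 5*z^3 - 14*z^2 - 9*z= 54*r^3 + r^2*(267*z + 168) + r*(-16*z^2 + 20*z + 18) - 5*z^3 - 8*z^2 - 3*z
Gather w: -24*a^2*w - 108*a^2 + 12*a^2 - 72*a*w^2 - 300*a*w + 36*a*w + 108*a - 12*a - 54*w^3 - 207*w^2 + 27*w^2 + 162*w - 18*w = -96*a^2 + 96*a - 54*w^3 + w^2*(-72*a - 180) + w*(-24*a^2 - 264*a + 144)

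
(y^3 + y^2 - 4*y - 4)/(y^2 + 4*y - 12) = (y^2 + 3*y + 2)/(y + 6)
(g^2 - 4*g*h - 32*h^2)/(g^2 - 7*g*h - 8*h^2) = (g + 4*h)/(g + h)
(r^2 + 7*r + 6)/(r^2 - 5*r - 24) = (r^2 + 7*r + 6)/(r^2 - 5*r - 24)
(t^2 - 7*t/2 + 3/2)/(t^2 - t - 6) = (t - 1/2)/(t + 2)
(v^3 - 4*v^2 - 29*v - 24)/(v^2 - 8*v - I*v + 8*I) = (v^2 + 4*v + 3)/(v - I)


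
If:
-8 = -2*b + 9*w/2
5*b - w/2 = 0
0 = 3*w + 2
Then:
No Solution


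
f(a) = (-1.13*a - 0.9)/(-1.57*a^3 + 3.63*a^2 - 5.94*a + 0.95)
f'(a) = (-1.13*a - 0.9)*(4.71*a^2 - 7.26*a + 5.94)/(-1.57*a^3 + 3.63*a^2 - 5.94*a + 0.95)^2 - 1.13/(-1.57*a^3 + 3.63*a^2 - 5.94*a + 0.95) = (-3.5482*a^3 - 0.1371*a^2 + 6.534*a - 6.4195)/(2.4649*a^6 - 11.3982*a^5 + 31.8285*a^4 - 46.1074*a^3 + 42.1806*a^2 - 11.286*a + 0.9025)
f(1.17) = 0.63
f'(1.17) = -0.37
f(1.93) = 0.37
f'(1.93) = -0.29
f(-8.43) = 0.01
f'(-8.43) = 0.00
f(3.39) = 0.12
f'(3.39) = -0.08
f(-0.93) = 0.01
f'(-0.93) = -0.08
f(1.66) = 0.46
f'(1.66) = -0.33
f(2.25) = 0.29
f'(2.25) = -0.23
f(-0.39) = -0.12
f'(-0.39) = -0.57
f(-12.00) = 0.00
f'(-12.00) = 0.00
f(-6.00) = 0.01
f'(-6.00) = 0.00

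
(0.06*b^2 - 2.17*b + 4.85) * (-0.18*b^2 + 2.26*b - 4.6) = -0.0108*b^4 + 0.5262*b^3 - 6.0532*b^2 + 20.943*b - 22.31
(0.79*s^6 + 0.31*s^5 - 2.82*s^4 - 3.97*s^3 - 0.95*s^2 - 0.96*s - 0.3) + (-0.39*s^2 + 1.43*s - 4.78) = 0.79*s^6 + 0.31*s^5 - 2.82*s^4 - 3.97*s^3 - 1.34*s^2 + 0.47*s - 5.08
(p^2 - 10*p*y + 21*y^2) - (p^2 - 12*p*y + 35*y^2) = 2*p*y - 14*y^2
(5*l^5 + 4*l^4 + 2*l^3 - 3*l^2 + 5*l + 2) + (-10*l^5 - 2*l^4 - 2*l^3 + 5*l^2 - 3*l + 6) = -5*l^5 + 2*l^4 + 2*l^2 + 2*l + 8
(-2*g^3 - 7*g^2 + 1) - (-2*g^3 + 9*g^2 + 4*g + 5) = -16*g^2 - 4*g - 4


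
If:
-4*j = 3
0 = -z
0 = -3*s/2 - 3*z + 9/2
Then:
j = -3/4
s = 3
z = 0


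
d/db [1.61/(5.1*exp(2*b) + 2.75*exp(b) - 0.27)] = (-16.422*exp(b) - 4.4275)*exp(b)/(5.1*exp(2*b) + 2.75*exp(b) - 0.27)^2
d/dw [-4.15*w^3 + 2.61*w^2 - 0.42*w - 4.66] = -12.45*w^2 + 5.22*w - 0.42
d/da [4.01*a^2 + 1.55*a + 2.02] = 8.02*a + 1.55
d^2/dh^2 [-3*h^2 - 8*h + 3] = -6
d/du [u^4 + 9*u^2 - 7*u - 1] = 4*u^3 + 18*u - 7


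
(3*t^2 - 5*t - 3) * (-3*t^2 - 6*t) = -9*t^4 - 3*t^3 + 39*t^2 + 18*t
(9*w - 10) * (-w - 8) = -9*w^2 - 62*w + 80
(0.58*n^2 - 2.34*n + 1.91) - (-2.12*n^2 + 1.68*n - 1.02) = 2.7*n^2 - 4.02*n + 2.93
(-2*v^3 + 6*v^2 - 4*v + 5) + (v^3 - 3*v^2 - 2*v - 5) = -v^3 + 3*v^2 - 6*v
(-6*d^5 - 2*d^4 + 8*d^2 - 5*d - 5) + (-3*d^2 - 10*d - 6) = -6*d^5 - 2*d^4 + 5*d^2 - 15*d - 11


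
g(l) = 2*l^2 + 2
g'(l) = 4*l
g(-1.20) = 4.88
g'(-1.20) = -4.80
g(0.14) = 2.04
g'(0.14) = 0.56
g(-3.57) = 27.49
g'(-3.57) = -14.28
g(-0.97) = 3.88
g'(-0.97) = -3.88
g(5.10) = 54.02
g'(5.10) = 20.40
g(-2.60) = 15.52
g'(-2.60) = -10.40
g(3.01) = 20.12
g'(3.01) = 12.04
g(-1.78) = 8.34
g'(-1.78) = -7.12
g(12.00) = 290.00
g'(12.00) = 48.00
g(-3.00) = 20.00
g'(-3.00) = -12.00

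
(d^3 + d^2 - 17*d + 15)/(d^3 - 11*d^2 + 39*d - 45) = (d^2 + 4*d - 5)/(d^2 - 8*d + 15)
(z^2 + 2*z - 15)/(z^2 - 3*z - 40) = (z - 3)/(z - 8)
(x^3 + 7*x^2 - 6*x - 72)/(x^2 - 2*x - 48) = (x^2 + x - 12)/(x - 8)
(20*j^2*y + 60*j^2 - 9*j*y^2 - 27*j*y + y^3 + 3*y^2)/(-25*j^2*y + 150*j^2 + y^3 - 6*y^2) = (-4*j*y - 12*j + y^2 + 3*y)/(5*j*y - 30*j + y^2 - 6*y)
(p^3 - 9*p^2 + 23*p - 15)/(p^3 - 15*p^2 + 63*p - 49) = (p^2 - 8*p + 15)/(p^2 - 14*p + 49)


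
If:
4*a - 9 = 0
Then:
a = 9/4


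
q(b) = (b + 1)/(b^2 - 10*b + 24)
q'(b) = (10 - 2*b)*(b + 1)/(b^2 - 10*b + 24)^2 + 1/(b^2 - 10*b + 24) = (b^2 - 10*b - 2*(b - 5)*(b + 1) + 24)/(b^2 - 10*b + 24)^2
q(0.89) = 0.12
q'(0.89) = 0.12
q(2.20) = 0.47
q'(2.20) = 0.53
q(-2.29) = -0.02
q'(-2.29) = 0.01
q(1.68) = 0.27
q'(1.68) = 0.28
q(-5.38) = -0.04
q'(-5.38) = 0.00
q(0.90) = 0.12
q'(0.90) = 0.13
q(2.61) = 0.77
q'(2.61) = 0.99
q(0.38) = 0.07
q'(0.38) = 0.08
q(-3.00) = -0.03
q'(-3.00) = 0.01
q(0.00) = 0.04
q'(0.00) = 0.06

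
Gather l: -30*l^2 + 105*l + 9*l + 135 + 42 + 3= -30*l^2 + 114*l + 180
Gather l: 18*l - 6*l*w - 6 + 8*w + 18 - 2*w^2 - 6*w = l*(18 - 6*w) - 2*w^2 + 2*w + 12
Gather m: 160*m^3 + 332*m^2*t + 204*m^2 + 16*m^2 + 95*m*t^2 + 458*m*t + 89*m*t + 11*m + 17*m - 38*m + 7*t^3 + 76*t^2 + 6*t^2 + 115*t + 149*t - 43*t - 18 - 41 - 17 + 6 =160*m^3 + m^2*(332*t + 220) + m*(95*t^2 + 547*t - 10) + 7*t^3 + 82*t^2 + 221*t - 70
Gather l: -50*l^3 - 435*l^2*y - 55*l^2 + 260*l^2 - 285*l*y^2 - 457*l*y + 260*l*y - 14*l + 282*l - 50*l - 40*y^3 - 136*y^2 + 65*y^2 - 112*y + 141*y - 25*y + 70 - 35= -50*l^3 + l^2*(205 - 435*y) + l*(-285*y^2 - 197*y + 218) - 40*y^3 - 71*y^2 + 4*y + 35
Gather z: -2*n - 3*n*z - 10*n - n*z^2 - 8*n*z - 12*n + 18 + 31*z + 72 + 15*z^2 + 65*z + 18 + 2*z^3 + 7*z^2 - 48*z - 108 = -24*n + 2*z^3 + z^2*(22 - n) + z*(48 - 11*n)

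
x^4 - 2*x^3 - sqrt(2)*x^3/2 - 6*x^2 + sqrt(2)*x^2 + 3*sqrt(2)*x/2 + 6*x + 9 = (x - 3)*(x + 1)*(x - 3*sqrt(2)/2)*(x + sqrt(2))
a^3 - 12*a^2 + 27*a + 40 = (a - 8)*(a - 5)*(a + 1)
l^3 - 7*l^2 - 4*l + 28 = (l - 7)*(l - 2)*(l + 2)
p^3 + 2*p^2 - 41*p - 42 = (p - 6)*(p + 1)*(p + 7)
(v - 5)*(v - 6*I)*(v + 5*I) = v^3 - 5*v^2 - I*v^2 + 30*v + 5*I*v - 150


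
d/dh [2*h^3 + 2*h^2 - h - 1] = 6*h^2 + 4*h - 1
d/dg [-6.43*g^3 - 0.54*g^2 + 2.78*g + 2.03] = -19.29*g^2 - 1.08*g + 2.78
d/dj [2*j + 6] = 2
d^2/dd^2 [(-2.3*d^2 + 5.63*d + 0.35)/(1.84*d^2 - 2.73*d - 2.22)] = (15.015136*d^3 - 49.26048*d^2 + 127.435824*d - 82.836606)/(6.229504*d^6 - 27.728064*d^5 + 18.591912*d^4 + 46.562607*d^3 - 22.431546*d^2 - 40.363596*d - 10.941048)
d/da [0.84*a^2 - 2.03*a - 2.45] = 1.68*a - 2.03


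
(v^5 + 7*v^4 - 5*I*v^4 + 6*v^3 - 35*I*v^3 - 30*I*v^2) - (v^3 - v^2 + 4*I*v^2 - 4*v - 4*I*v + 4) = v^5 + 7*v^4 - 5*I*v^4 + 5*v^3 - 35*I*v^3 + v^2 - 34*I*v^2 + 4*v + 4*I*v - 4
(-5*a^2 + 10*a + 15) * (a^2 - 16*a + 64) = -5*a^4 + 90*a^3 - 465*a^2 + 400*a + 960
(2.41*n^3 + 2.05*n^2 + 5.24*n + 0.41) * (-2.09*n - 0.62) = -5.0369*n^4 - 5.7787*n^3 - 12.2226*n^2 - 4.1057*n - 0.2542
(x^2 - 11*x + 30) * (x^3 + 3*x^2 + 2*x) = x^5 - 8*x^4 - x^3 + 68*x^2 + 60*x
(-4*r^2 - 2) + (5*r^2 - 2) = r^2 - 4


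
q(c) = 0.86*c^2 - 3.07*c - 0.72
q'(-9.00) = -18.55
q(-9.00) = 96.57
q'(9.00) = 12.41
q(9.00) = 41.31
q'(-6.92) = -14.97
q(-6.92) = 61.71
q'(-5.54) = -12.60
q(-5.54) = 42.68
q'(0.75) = -1.78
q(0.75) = -2.54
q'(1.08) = -1.21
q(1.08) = -3.03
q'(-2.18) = -6.82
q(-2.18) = 10.06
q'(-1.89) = -6.32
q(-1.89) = 8.15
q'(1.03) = -1.30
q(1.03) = -2.97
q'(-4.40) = -10.64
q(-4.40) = 29.44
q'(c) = 1.72*c - 3.07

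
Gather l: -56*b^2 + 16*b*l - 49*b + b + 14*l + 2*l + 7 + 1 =-56*b^2 - 48*b + l*(16*b + 16) + 8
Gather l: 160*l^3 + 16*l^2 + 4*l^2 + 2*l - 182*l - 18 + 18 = 160*l^3 + 20*l^2 - 180*l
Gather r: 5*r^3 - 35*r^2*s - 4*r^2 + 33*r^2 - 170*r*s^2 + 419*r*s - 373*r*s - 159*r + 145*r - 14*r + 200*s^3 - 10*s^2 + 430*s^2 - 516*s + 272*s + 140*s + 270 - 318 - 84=5*r^3 + r^2*(29 - 35*s) + r*(-170*s^2 + 46*s - 28) + 200*s^3 + 420*s^2 - 104*s - 132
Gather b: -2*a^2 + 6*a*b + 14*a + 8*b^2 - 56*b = -2*a^2 + 14*a + 8*b^2 + b*(6*a - 56)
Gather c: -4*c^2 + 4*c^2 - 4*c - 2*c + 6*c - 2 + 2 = 0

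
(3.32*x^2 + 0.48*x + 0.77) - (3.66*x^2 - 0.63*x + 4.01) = -0.34*x^2 + 1.11*x - 3.24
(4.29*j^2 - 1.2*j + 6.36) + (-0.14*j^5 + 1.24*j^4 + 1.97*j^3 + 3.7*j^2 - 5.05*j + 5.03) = -0.14*j^5 + 1.24*j^4 + 1.97*j^3 + 7.99*j^2 - 6.25*j + 11.39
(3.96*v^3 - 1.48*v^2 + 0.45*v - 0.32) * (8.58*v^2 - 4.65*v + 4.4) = 33.9768*v^5 - 31.1124*v^4 + 28.167*v^3 - 11.3501*v^2 + 3.468*v - 1.408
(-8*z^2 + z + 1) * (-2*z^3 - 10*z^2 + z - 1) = 16*z^5 + 78*z^4 - 20*z^3 - z^2 - 1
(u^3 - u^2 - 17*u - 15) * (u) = u^4 - u^3 - 17*u^2 - 15*u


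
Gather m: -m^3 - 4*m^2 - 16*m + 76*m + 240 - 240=-m^3 - 4*m^2 + 60*m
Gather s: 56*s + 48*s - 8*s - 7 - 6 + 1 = 96*s - 12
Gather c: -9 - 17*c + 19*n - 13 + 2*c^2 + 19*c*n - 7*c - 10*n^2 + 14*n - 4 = 2*c^2 + c*(19*n - 24) - 10*n^2 + 33*n - 26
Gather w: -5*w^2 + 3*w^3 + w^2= 3*w^3 - 4*w^2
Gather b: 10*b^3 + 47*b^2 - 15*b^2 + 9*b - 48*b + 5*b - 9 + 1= 10*b^3 + 32*b^2 - 34*b - 8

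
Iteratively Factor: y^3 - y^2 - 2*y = (y - 2)*(y^2 + y) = (y - 2)*(y + 1)*(y)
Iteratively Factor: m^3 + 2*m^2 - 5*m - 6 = (m - 2)*(m^2 + 4*m + 3) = (m - 2)*(m + 1)*(m + 3)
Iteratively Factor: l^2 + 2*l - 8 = (l + 4)*(l - 2)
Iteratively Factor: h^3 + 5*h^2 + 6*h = (h)*(h^2 + 5*h + 6) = h*(h + 2)*(h + 3)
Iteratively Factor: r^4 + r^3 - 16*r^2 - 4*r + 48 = (r - 3)*(r^3 + 4*r^2 - 4*r - 16) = (r - 3)*(r - 2)*(r^2 + 6*r + 8) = (r - 3)*(r - 2)*(r + 2)*(r + 4)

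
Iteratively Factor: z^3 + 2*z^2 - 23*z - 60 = (z + 3)*(z^2 - z - 20) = (z - 5)*(z + 3)*(z + 4)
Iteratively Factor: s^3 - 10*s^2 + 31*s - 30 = (s - 2)*(s^2 - 8*s + 15) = (s - 3)*(s - 2)*(s - 5)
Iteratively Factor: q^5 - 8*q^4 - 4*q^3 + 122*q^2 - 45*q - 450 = (q - 5)*(q^4 - 3*q^3 - 19*q^2 + 27*q + 90) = (q - 5)^2*(q^3 + 2*q^2 - 9*q - 18) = (q - 5)^2*(q - 3)*(q^2 + 5*q + 6) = (q - 5)^2*(q - 3)*(q + 3)*(q + 2)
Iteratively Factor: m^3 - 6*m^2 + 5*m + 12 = (m + 1)*(m^2 - 7*m + 12) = (m - 3)*(m + 1)*(m - 4)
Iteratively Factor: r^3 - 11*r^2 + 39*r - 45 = (r - 3)*(r^2 - 8*r + 15) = (r - 3)^2*(r - 5)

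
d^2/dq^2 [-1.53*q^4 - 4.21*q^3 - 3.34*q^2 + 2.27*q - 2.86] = -18.36*q^2 - 25.26*q - 6.68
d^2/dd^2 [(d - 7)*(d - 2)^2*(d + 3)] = 12*d^2 - 48*d - 2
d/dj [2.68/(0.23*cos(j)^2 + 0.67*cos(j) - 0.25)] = (1.2328*cos(j) + 1.7956)*sin(j)/(0.23*cos(j)^2 + 0.67*cos(j) - 0.25)^2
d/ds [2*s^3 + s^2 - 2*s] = 6*s^2 + 2*s - 2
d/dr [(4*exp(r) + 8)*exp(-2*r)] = 4*(-exp(r) - 4)*exp(-2*r)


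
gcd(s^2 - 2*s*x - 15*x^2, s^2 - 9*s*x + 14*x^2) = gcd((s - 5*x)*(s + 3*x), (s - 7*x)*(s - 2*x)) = 1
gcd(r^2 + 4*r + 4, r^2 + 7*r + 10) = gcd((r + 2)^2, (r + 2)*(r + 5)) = r + 2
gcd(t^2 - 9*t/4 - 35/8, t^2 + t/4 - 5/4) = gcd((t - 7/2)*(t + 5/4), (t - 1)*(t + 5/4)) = t + 5/4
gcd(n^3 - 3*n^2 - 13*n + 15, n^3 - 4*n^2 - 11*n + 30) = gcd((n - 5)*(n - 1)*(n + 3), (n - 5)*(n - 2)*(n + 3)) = n^2 - 2*n - 15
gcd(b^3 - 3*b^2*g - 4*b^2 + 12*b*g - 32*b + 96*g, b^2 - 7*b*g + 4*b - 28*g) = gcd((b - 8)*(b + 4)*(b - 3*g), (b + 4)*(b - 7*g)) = b + 4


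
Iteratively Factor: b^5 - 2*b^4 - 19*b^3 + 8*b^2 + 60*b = (b)*(b^4 - 2*b^3 - 19*b^2 + 8*b + 60) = b*(b - 2)*(b^3 - 19*b - 30) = b*(b - 5)*(b - 2)*(b^2 + 5*b + 6) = b*(b - 5)*(b - 2)*(b + 3)*(b + 2)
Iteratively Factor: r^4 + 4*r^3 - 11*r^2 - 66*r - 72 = (r + 2)*(r^3 + 2*r^2 - 15*r - 36) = (r - 4)*(r + 2)*(r^2 + 6*r + 9) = (r - 4)*(r + 2)*(r + 3)*(r + 3)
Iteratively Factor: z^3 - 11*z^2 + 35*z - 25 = (z - 1)*(z^2 - 10*z + 25) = (z - 5)*(z - 1)*(z - 5)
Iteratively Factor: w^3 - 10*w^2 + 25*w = (w - 5)*(w^2 - 5*w) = w*(w - 5)*(w - 5)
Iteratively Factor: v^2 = (v)*(v)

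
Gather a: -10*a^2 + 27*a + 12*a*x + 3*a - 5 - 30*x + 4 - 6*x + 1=-10*a^2 + a*(12*x + 30) - 36*x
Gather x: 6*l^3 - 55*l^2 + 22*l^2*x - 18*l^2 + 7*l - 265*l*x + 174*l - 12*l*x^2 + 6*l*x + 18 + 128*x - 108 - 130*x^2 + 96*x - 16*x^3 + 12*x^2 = 6*l^3 - 73*l^2 + 181*l - 16*x^3 + x^2*(-12*l - 118) + x*(22*l^2 - 259*l + 224) - 90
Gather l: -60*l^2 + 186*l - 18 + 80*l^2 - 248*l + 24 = 20*l^2 - 62*l + 6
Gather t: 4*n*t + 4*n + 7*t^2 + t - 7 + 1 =4*n + 7*t^2 + t*(4*n + 1) - 6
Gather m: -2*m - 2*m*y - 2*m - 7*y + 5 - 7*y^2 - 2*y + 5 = m*(-2*y - 4) - 7*y^2 - 9*y + 10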